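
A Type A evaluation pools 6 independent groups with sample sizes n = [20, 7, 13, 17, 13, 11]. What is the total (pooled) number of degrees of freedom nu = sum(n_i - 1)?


nu = sum_i (n_i - 1)
nu = ((20 - 1) + (7 - 1) + (13 - 1) + (17 - 1) + (13 - 1) + (11 - 1))
nu = 19 + 6 + 12 + 16 + 12 + 10
nu = 75

75


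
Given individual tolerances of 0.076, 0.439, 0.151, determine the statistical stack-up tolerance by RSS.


RSS = sqrt(0.076^2 + 0.439^2 + 0.151^2)
= sqrt(0.221298)
= 0.4704

0.4704


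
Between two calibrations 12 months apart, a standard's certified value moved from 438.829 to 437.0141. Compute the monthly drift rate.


rate = (v2 - v1) / months
= (437.0141 - 438.829) / 12
= -1.8149 / 12
= -0.1512

-0.1512


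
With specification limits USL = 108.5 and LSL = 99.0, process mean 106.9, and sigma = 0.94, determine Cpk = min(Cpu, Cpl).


Cpu = (USL - mean) / (3*sigma) = (108.5 - 106.9) / (3*0.94) = 0.5674
Cpl = (mean - LSL) / (3*sigma) = (106.9 - 99.0) / (3*0.94) = 2.8014
Cpk = min(Cpu, Cpl) = 0.5674

0.5674


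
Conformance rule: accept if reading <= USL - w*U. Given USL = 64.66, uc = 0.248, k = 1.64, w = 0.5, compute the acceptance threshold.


U = k * uc = 1.64 * 0.248 = 0.40672
guard band g = w * U = 0.5 * 0.40672 = 0.20336
AL = USL - g = 64.66 - 0.20336
AL = 64.4566

64.4566


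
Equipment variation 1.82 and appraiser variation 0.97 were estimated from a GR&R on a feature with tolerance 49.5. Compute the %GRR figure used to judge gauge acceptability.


GRR = sqrt(EV^2 + AV^2) = sqrt(1.82^2 + 0.97^2) = 2.062353
%GRR = GRR / tol * 100 = 2.062353 / 49.5 * 100
%GRR = 4.1664

4.1664


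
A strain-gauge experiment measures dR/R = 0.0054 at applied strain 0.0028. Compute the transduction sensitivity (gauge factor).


GF = (dR/R) / epsilon
= 0.0054 / 0.0028
= 1.9286

1.9286


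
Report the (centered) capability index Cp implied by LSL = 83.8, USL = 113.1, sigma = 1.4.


Cp = (USL - LSL) / (6 * sigma)
= (113.1 - 83.8) / (6 * 1.4)
= 29.3000 / 8.4000
= 3.4881

3.4881


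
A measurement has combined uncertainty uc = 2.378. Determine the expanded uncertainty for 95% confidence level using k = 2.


U = k * uc
U = 2 * 2.378
U = 4.7560

4.7560


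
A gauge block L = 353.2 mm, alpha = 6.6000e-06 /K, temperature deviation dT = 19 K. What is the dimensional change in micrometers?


dL = L * alpha * dT
= 353.2 * 6.6000e-06 * 19
= 0.0442913 mm
dL_um = 0.0442913 * 1000 = 44.2913 um

44.2913


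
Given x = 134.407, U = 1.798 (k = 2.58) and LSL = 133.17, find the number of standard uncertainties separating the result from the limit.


u = U / k = 1.798 / 2.58 = 0.69689922
margin = |LSL - x| = |133.17 - 134.407| = 1.237
z = margin / u = 1.237 / 0.69689922
z = 1.7750

1.7750


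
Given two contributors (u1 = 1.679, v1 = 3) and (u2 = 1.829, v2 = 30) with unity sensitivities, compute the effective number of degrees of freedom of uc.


uc = sqrt(u1^2 + u2^2) = sqrt(1.679^2 + 1.829^2) = 2.4827972
v_eff = uc^4 / (u1^4/v1 + u2^4/v2)
= 2.4827972^4 / (1.679^4/3 + 1.829^4/30)
= 37.998372 / 3.0220186
v_eff = 12.5738

12.5738


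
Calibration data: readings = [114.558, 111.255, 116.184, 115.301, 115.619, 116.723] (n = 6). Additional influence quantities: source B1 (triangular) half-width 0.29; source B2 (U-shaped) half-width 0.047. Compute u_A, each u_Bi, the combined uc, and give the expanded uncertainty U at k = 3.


mean = (114.558 + 111.255 + 116.184 + 115.301 + 115.619 + 116.723) / 6 = 114.94
s = sqrt(sum((x - mean)^2)/(n-1)) = 1.9515704
u_A = s / sqrt(n) = 1.9515704 / sqrt(6) = 0.79672528
u_B1 = 0.29 / sqrt(6) = 0.118392
u_B2 = 0.047 / sqrt(2) = 0.033234019
uc = sqrt(0.79672528^2 + 0.118392^2 + 0.033234019^2) = 0.806159
U = k * uc = 3 * 0.806159
U = 2.4185

2.4185


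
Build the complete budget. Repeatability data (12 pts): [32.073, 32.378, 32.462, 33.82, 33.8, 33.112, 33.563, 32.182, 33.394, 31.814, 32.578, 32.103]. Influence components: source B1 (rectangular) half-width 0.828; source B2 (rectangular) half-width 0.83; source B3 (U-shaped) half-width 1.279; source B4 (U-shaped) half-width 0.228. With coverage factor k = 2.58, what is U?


mean = (32.073 + 32.378 + 32.462 + 33.82 + 33.8 + 33.112 + 33.563 + 32.182 + 33.394 + 31.814 + 32.578 + 32.103) / 12 = 32.77325
s = sqrt(sum((x - mean)^2)/(n-1)) = 0.72452067
u_A = s / sqrt(n) = 0.72452067 / sqrt(12) = 0.2091511
u_B1 = 0.828 / sqrt(3) = 0.47804602
u_B2 = 0.83 / sqrt(3) = 0.47920072
u_B3 = 1.279 / sqrt(2) = 0.90438957
u_B4 = 0.228 / sqrt(2) = 0.16122035
uc = sqrt(0.2091511^2 + 0.47804602^2 + 0.47920072^2 + 0.90438957^2 + 0.16122035^2) = 1.160094
U = k * uc = 2.58 * 1.160094
U = 2.9930

2.9930


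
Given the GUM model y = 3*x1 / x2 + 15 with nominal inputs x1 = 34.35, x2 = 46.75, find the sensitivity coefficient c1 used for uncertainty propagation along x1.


y = 3*x1 / x2 + 15
dy/dx1 = 3/x2
Evaluate at x2 = 46.75: c1 = 3 / 46.75
c1 = 0.0642

0.0642


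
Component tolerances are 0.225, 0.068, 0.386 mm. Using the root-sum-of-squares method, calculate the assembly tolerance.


RSS = sqrt(0.225^2 + 0.068^2 + 0.386^2)
= sqrt(0.204245)
= 0.4519

0.4519


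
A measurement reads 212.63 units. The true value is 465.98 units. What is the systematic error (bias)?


Systematic error = measured - true
= 212.63 - 465.98
= -253.3500

-253.3500


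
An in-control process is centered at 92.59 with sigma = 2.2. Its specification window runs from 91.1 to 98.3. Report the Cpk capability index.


Cpu = (USL - mean) / (3*sigma) = (98.3 - 92.59) / (3*2.2) = 0.8652
Cpl = (mean - LSL) / (3*sigma) = (92.59 - 91.1) / (3*2.2) = 0.2258
Cpk = min(Cpu, Cpl) = 0.2258

0.2258


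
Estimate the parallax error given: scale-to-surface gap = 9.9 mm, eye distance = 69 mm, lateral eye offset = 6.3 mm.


error = h * offset / d
= 9.9 * 6.3 / 69
= 0.9039

0.9039


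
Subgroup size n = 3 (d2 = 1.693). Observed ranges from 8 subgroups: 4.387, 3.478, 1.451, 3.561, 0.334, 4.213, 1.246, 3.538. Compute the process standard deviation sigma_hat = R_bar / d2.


R_bar = (4.387 + 3.478 + 1.451 + 3.561 + 0.334 + 4.213 + 1.246 + 3.538) / 8
R_bar = 22.208 / 8 = 2.776
sigma_hat = R_bar / d2 = 2.776 / 1.693 = 1.6397

1.6397


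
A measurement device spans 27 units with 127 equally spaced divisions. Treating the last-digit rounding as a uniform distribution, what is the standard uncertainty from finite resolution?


resolution = range / divisions
resolution = 27 / 127 = 0.21259843
u_res = resolution / (2*sqrt(3))
u_res = 0.21259843 / 3.4641016
u_res = 0.0614

0.0614


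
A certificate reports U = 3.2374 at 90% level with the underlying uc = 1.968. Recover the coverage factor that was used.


k = U / uc
k = 3.2374 / 1.968
k = 1.645

1.645


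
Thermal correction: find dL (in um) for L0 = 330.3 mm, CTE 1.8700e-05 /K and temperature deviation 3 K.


dL = L * alpha * dT
= 330.3 * 1.8700e-05 * 3
= 0.0185298 mm
dL_um = 0.0185298 * 1000 = 18.5298 um

18.5298


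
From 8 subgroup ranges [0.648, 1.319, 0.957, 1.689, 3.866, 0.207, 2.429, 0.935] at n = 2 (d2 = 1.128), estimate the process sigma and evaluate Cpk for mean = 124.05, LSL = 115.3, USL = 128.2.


R_bar = (0.648 + 1.319 + 0.957 + 1.689 + 3.866 + 0.207 + 2.429 + 0.935) / 8 = 1.50625
sigma = R_bar / d2 = 1.50625 / 1.128 = 1.335328
Cp = (USL - LSL)/(6*sigma) = (128.2 - 115.3)/(6*1.335328) = 1.6101
Cpu = (128.2 - 124.05)/(3*1.335328) = 1.0360
Cpl = (124.05 - 115.3)/(3*1.335328) = 2.1842
Cpk = min(Cpu, Cpl) = 1.0360

1.0360


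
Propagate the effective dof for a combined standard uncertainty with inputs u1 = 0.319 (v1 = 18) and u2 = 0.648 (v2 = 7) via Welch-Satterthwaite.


uc = sqrt(u1^2 + u2^2) = sqrt(0.319^2 + 0.648^2) = 0.7222638
v_eff = uc^4 / (u1^4/v1 + u2^4/v2)
= 0.7222638^4 / (0.319^4/18 + 0.648^4/7)
= 0.27213437 / 0.025763776
v_eff = 10.5627

10.5627


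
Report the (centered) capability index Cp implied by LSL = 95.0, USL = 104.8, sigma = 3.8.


Cp = (USL - LSL) / (6 * sigma)
= (104.8 - 95.0) / (6 * 3.8)
= 9.8000 / 22.8000
= 0.4298

0.4298


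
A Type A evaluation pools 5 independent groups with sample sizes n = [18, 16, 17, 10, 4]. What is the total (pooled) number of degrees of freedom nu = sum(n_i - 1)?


nu = sum_i (n_i - 1)
nu = ((18 - 1) + (16 - 1) + (17 - 1) + (10 - 1) + (4 - 1))
nu = 17 + 15 + 16 + 9 + 3
nu = 60

60


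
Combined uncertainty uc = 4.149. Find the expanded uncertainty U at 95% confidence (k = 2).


U = k * uc
U = 2 * 4.149
U = 8.2980

8.2980


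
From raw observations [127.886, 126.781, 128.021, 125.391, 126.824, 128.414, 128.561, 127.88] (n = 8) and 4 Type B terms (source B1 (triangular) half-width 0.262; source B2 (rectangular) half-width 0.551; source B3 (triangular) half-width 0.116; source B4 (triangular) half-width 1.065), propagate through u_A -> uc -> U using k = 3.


mean = (127.886 + 126.781 + 128.021 + 125.391 + 126.824 + 128.414 + 128.561 + 127.88) / 8 = 127.46975
s = sqrt(sum((x - mean)^2)/(n-1)) = 1.0650588
u_A = s / sqrt(n) = 1.0650588 / sqrt(8) = 0.37655515
u_B1 = 0.262 / sqrt(6) = 0.10696105
u_B2 = 0.551 / sqrt(3) = 0.31812
u_B3 = 0.116 / sqrt(6) = 0.047356802
u_B4 = 1.065 / sqrt(6) = 0.43478443
uc = sqrt(0.37655515^2 + 0.10696105^2 + 0.31812^2 + 0.047356802^2 + 0.43478443^2) = 0.66761886
U = k * uc = 3 * 0.66761886
U = 2.0029

2.0029


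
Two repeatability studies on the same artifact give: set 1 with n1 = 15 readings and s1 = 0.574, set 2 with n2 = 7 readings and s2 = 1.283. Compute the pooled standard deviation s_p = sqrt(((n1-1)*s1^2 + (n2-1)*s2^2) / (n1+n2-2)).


s_p = sqrt(((n1-1)*s1^2 + (n2-1)*s2^2) / (n1+n2-2))
numerator = (15-1)*0.574^2 + (7-1)*1.283^2 = 4.612664 + 9.876534 = 14.489198
denominator = 15 + 7 - 2 = 20
s_p^2 = 14.489198 / 20 = 0.7244599
s_p = sqrt(0.7244599) = 0.8512

0.8512


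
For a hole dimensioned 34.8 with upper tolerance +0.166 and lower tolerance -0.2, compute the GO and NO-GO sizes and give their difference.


GO = nominal - lower_tol (smallest hole = maximum material condition)
GO = 34.8 - 0.2 = 34.6
NO-GO = nominal + upper_tol (largest hole = least material condition)
NO-GO = 34.8 + 0.166 = 34.966
spread = NO-GO - GO = 34.966 - 34.6 = 0.3660

0.3660


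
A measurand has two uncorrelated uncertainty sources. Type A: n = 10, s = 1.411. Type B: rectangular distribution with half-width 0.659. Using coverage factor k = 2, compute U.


u_A = s / sqrt(n) = 1.411 / sqrt(10) = 0.44619738
u_B = half_width / sqrt(3) = 0.659 / sqrt(3) = 0.38047383
uc = sqrt(u_A^2 + u_B^2) = sqrt(0.44619738^2 + 0.38047383^2) = 0.58638932
U = k * uc = 2 * 0.58638932
U = 1.1728

1.1728


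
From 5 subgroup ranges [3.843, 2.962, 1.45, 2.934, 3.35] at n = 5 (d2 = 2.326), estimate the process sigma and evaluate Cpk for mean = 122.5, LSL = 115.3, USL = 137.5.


R_bar = (3.843 + 2.962 + 1.45 + 2.934 + 3.35) / 5 = 2.9078
sigma = R_bar / d2 = 2.9078 / 2.326 = 1.250129
Cp = (USL - LSL)/(6*sigma) = (137.5 - 115.3)/(6*1.250129) = 2.9597
Cpu = (137.5 - 122.5)/(3*1.250129) = 3.9996
Cpl = (122.5 - 115.3)/(3*1.250129) = 1.9198
Cpk = min(Cpu, Cpl) = 1.9198

1.9198


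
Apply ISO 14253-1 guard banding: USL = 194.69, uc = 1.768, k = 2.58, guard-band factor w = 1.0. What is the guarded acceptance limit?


U = k * uc = 2.58 * 1.768 = 4.56144
guard band g = w * U = 1.0 * 4.56144 = 4.56144
AL = USL - g = 194.69 - 4.56144
AL = 190.1286

190.1286


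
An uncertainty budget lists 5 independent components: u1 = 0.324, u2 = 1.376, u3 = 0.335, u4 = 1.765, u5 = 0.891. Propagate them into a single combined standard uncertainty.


uc = sqrt(0.324^2 + 1.376^2 + 0.335^2 + 1.765^2 + 0.891^2)
uc = sqrt(6.019683)
uc = 2.4535

2.4535


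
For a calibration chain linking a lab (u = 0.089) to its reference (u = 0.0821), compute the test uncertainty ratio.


TUR = u_lab / u_ref
= 0.089 / 0.0821
= 1.0840

1.0840


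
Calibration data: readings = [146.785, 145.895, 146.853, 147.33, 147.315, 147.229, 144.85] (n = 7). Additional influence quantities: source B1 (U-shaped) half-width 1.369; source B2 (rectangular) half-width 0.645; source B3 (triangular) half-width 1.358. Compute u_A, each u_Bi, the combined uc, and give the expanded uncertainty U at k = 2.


mean = (146.785 + 145.895 + 146.853 + 147.33 + 147.315 + 147.229 + 144.85) / 7 = 146.6081429
s = sqrt(sum((x - mean)^2)/(n-1)) = 0.92168875
u_A = s / sqrt(n) = 0.92168875 / sqrt(7) = 0.3483656
u_B1 = 1.369 / sqrt(2) = 0.96802918
u_B2 = 0.645 / sqrt(3) = 0.37239092
u_B3 = 1.358 / sqrt(6) = 0.55440118
uc = sqrt(0.3483656^2 + 0.96802918^2 + 0.37239092^2 + 0.55440118^2) = 1.2265703
U = k * uc = 2 * 1.2265703
U = 2.4531

2.4531


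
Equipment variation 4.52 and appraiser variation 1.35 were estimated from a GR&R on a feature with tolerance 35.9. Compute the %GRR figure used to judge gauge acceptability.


GRR = sqrt(EV^2 + AV^2) = sqrt(4.52^2 + 1.35^2) = 4.717298
%GRR = GRR / tol * 100 = 4.717298 / 35.9 * 100
%GRR = 13.1401

13.1401


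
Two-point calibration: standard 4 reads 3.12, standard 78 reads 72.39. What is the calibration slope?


slope = (y2 - y1) / (x2 - x1)
= (72.39 - 3.12) / (78 - 4)
= 69.2700 / 74
= 0.9361

0.9361


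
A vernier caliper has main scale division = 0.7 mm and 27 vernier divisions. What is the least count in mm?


LC = MSD / n_div
= 0.7 / 27
= 0.0259

0.0259


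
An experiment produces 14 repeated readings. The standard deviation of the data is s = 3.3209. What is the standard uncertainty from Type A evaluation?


u_A = s / sqrt(n)
u_A = 3.3209 / sqrt(14)
u_A = 3.3209 / 3.7416574
u_A = 0.8875

0.8875


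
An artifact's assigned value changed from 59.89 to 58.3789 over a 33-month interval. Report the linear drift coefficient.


rate = (v2 - v1) / months
= (58.3789 - 59.89) / 33
= -1.5111 / 33
= -0.0458

-0.0458


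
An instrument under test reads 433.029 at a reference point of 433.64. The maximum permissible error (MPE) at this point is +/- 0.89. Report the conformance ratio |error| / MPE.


e = indication - reference = 433.029 - 433.64 = -0.6110
|e| = 0.6110
ratio = |e| / MPE = 0.6110 / 0.89
ratio = 0.6865

0.6865


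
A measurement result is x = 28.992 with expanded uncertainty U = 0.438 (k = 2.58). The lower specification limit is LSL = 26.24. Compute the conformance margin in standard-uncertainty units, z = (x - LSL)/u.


u = U / k = 0.438 / 2.58 = 0.16976744
margin = |LSL - x| = |26.24 - 28.992| = 2.752
z = margin / u = 2.752 / 0.16976744
z = 16.2104

16.2104


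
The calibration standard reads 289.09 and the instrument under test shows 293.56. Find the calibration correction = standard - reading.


Correction = standard - reading
= 289.09 - 293.56
= -4.4700

-4.4700


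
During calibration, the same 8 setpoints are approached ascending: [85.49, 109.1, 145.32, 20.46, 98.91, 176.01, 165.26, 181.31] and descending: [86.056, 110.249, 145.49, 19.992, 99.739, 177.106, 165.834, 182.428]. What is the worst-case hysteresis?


|85.49 - 86.056| = 0.5660
|109.1 - 110.249| = 1.1490
|145.32 - 145.49| = 0.1700
|20.46 - 19.992| = 0.4680
|98.91 - 99.739| = 0.8290
|176.01 - 177.106| = 1.0960
|165.26 - 165.834| = 0.5740
|181.31 - 182.428| = 1.1180
hysteresis = max(diffs) = 1.1490

1.1490


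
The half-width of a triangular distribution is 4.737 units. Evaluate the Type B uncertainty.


u_B = half_width / sqrt(6)
u_B = 4.737 / 2.4494897
u_B = 1.9339

1.9339


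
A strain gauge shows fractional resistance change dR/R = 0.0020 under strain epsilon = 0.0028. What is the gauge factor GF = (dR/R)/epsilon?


GF = (dR/R) / epsilon
= 0.0020 / 0.0028
= 0.7143

0.7143


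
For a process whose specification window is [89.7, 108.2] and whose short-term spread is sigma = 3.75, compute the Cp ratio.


Cp = (USL - LSL) / (6 * sigma)
= (108.2 - 89.7) / (6 * 3.75)
= 18.5000 / 22.5000
= 0.8222

0.8222


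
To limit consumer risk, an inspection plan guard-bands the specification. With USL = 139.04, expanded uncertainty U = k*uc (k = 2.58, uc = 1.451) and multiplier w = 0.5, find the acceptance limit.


U = k * uc = 2.58 * 1.451 = 3.74358
guard band g = w * U = 0.5 * 3.74358 = 1.87179
AL = USL - g = 139.04 - 1.87179
AL = 137.1682

137.1682


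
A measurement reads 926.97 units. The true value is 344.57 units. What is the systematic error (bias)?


Systematic error = measured - true
= 926.97 - 344.57
= 582.4000

582.4000


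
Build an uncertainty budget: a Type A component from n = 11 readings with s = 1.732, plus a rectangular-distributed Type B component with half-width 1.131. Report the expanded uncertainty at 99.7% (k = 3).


u_A = s / sqrt(n) = 1.732 / sqrt(11) = 0.52221765
u_B = half_width / sqrt(3) = 1.131 / sqrt(3) = 0.65298315
uc = sqrt(u_A^2 + u_B^2) = sqrt(0.52221765^2 + 0.65298315^2) = 0.83612097
U = k * uc = 3 * 0.83612097
U = 2.5084

2.5084


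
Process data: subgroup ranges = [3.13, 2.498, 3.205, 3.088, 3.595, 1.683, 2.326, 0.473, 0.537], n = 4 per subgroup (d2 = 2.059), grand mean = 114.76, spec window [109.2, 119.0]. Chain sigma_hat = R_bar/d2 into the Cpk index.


R_bar = (3.13 + 2.498 + 3.205 + 3.088 + 3.595 + 1.683 + 2.326 + 0.473 + 0.537) / 9 = 2.2816667
sigma = R_bar / d2 = 2.2816667 / 2.059 = 1.1081431
Cp = (USL - LSL)/(6*sigma) = (119.0 - 109.2)/(6*1.1081431) = 1.4739
Cpu = (119.0 - 114.76)/(3*1.1081431) = 1.2754
Cpl = (114.76 - 109.2)/(3*1.1081431) = 1.6725
Cpk = min(Cpu, Cpl) = 1.2754

1.2754


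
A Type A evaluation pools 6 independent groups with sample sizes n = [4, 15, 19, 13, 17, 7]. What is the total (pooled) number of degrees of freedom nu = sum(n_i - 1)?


nu = sum_i (n_i - 1)
nu = ((4 - 1) + (15 - 1) + (19 - 1) + (13 - 1) + (17 - 1) + (7 - 1))
nu = 3 + 14 + 18 + 12 + 16 + 6
nu = 69

69


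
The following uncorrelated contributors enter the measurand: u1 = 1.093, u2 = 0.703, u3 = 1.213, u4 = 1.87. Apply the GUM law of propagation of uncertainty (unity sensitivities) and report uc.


uc = sqrt(1.093^2 + 0.703^2 + 1.213^2 + 1.87^2)
uc = sqrt(6.657127)
uc = 2.5801

2.5801


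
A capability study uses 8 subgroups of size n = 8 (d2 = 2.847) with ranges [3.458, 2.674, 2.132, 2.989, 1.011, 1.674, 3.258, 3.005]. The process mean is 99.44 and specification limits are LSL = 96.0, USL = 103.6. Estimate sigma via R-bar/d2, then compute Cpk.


R_bar = (3.458 + 2.674 + 2.132 + 2.989 + 1.011 + 1.674 + 3.258 + 3.005) / 8 = 2.525125
sigma = R_bar / d2 = 2.525125 / 2.847 = 0.8869424
Cp = (USL - LSL)/(6*sigma) = (103.6 - 96.0)/(6*0.8869424) = 1.4281
Cpu = (103.6 - 99.44)/(3*0.8869424) = 1.5634
Cpl = (99.44 - 96.0)/(3*0.8869424) = 1.2928
Cpk = min(Cpu, Cpl) = 1.2928

1.2928


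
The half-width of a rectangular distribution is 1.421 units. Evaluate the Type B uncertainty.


u_B = half_width / sqrt(3)
u_B = 1.421 / 1.7320508
u_B = 0.8204

0.8204


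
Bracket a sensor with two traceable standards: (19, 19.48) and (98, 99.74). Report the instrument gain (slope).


slope = (y2 - y1) / (x2 - x1)
= (99.74 - 19.48) / (98 - 19)
= 80.2600 / 79
= 1.0159

1.0159


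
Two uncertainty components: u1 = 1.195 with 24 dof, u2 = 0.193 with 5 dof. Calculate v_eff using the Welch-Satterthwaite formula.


uc = sqrt(u1^2 + u2^2) = sqrt(1.195^2 + 0.193^2) = 1.210485
v_eff = uc^4 / (u1^4/v1 + u2^4/v2)
= 1.210485^4 / (1.195^4/24 + 0.193^4/5)
= 2.1470277 / 0.085246473
v_eff = 25.1861

25.1861


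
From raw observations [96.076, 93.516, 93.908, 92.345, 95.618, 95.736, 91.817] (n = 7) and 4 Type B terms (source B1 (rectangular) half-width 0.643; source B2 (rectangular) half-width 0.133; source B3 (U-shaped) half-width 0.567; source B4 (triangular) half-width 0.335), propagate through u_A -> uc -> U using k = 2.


mean = (96.076 + 93.516 + 93.908 + 92.345 + 95.618 + 95.736 + 91.817) / 7 = 94.14514286
s = sqrt(sum((x - mean)^2)/(n-1)) = 1.7098326
u_A = s / sqrt(n) = 1.7098326 / sqrt(7) = 0.64625598
u_B1 = 0.643 / sqrt(3) = 0.37123622
u_B2 = 0.133 / sqrt(3) = 0.076787586
u_B3 = 0.567 / sqrt(2) = 0.40092954
u_B4 = 0.335 / sqrt(6) = 0.13676318
uc = sqrt(0.64625598^2 + 0.37123622^2 + 0.076787586^2 + 0.40092954^2 + 0.13676318^2) = 0.86070211
U = k * uc = 2 * 0.86070211
U = 1.7214

1.7214


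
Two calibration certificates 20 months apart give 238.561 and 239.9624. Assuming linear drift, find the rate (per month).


rate = (v2 - v1) / months
= (239.9624 - 238.561) / 20
= 1.4014 / 20
= 0.0701

0.0701


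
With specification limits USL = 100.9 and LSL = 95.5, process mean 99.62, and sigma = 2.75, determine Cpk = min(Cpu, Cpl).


Cpu = (USL - mean) / (3*sigma) = (100.9 - 99.62) / (3*2.75) = 0.1552
Cpl = (mean - LSL) / (3*sigma) = (99.62 - 95.5) / (3*2.75) = 0.4994
Cpk = min(Cpu, Cpl) = 0.1552

0.1552


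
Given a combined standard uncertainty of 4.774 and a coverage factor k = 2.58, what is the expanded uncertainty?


U = k * uc
U = 2.58 * 4.774
U = 12.3169

12.3169


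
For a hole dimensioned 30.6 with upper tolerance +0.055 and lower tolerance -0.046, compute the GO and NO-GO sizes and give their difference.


GO = nominal - lower_tol (smallest hole = maximum material condition)
GO = 30.6 - 0.046 = 30.554
NO-GO = nominal + upper_tol (largest hole = least material condition)
NO-GO = 30.6 + 0.055 = 30.655
spread = NO-GO - GO = 30.655 - 30.554 = 0.1010

0.1010


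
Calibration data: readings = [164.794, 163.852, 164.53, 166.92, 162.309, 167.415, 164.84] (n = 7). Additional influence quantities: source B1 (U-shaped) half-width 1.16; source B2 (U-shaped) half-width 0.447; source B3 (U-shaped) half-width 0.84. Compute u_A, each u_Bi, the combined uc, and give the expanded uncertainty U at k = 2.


mean = (164.794 + 163.852 + 164.53 + 166.92 + 162.309 + 167.415 + 164.84) / 7 = 164.9514286
s = sqrt(sum((x - mean)^2)/(n-1)) = 1.7488297
u_A = s / sqrt(n) = 1.7488297 / sqrt(7) = 0.6609955
u_B1 = 1.16 / sqrt(2) = 0.82024387
u_B2 = 0.447 / sqrt(2) = 0.31607673
u_B3 = 0.84 / sqrt(2) = 0.5939697
uc = sqrt(0.6609955^2 + 0.82024387^2 + 0.31607673^2 + 0.5939697^2) = 1.2499678
U = k * uc = 2 * 1.2499678
U = 2.4999

2.4999


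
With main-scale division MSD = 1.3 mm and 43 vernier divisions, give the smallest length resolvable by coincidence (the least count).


LC = MSD / n_div
= 1.3 / 43
= 0.0302

0.0302


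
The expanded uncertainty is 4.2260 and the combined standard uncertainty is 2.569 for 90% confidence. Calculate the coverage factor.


k = U / uc
k = 4.2260 / 2.569
k = 1.645

1.645


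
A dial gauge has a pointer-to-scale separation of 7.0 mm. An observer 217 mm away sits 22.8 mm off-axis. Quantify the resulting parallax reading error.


error = h * offset / d
= 7.0 * 22.8 / 217
= 0.7355

0.7355


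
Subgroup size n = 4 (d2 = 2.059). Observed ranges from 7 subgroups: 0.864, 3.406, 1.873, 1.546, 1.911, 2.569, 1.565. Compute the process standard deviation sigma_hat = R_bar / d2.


R_bar = (0.864 + 3.406 + 1.873 + 1.546 + 1.911 + 2.569 + 1.565) / 7
R_bar = 13.734 / 7 = 1.962
sigma_hat = R_bar / d2 = 1.962 / 2.059 = 0.9529

0.9529


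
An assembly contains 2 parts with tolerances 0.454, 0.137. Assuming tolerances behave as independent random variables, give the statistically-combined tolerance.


RSS = sqrt(0.454^2 + 0.137^2)
= sqrt(0.224885)
= 0.4742

0.4742


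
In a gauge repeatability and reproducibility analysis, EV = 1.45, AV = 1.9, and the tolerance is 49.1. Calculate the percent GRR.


GRR = sqrt(EV^2 + AV^2) = sqrt(1.45^2 + 1.9^2) = 2.3900837
%GRR = GRR / tol * 100 = 2.3900837 / 49.1 * 100
%GRR = 4.8678

4.8678


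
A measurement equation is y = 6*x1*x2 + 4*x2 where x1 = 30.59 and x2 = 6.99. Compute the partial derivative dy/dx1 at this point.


y = 6*x1*x2 + 4*x2
dy/dx1 = 6*x2
Evaluate at x2 = 6.99: c1 = 6 * 6.99
c1 = 41.9400

41.9400


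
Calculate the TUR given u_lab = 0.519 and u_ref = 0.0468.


TUR = u_lab / u_ref
= 0.519 / 0.0468
= 11.0897

11.0897


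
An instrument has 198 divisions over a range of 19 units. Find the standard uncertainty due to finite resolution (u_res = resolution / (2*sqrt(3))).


resolution = range / divisions
resolution = 19 / 198 = 0.095959596
u_res = resolution / (2*sqrt(3))
u_res = 0.095959596 / 3.4641016
u_res = 0.0277

0.0277


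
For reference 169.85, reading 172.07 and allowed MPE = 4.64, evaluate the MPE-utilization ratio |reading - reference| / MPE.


e = indication - reference = 172.07 - 169.85 = 2.2200
|e| = 2.2200
ratio = |e| / MPE = 2.2200 / 4.64
ratio = 0.4784

0.4784


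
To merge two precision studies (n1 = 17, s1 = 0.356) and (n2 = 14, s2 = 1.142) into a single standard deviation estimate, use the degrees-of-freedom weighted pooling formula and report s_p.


s_p = sqrt(((n1-1)*s1^2 + (n2-1)*s2^2) / (n1+n2-2))
numerator = (17-1)*0.356^2 + (14-1)*1.142^2 = 2.027776 + 16.954132 = 18.981908
denominator = 17 + 14 - 2 = 29
s_p^2 = 18.981908 / 29 = 0.65454855
s_p = sqrt(0.65454855) = 0.8090

0.8090


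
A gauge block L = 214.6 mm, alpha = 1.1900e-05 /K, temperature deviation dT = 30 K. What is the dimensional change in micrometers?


dL = L * alpha * dT
= 214.6 * 1.1900e-05 * 30
= 0.0766122 mm
dL_um = 0.0766122 * 1000 = 76.6122 um

76.6122


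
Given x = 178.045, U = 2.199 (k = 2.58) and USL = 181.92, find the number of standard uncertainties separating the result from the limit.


u = U / k = 2.199 / 2.58 = 0.85232558
margin = |USL - x| = |181.92 - 178.045| = 3.875
z = margin / u = 3.875 / 0.85232558
z = 4.5464

4.5464


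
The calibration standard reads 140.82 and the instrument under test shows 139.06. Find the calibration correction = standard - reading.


Correction = standard - reading
= 140.82 - 139.06
= 1.7600

1.7600


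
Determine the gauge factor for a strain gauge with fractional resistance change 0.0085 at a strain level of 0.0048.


GF = (dR/R) / epsilon
= 0.0085 / 0.0048
= 1.7708

1.7708


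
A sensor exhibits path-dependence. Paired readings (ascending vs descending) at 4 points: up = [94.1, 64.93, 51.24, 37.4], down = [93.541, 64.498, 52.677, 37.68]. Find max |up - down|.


|94.1 - 93.541| = 0.5590
|64.93 - 64.498| = 0.4320
|51.24 - 52.677| = 1.4370
|37.4 - 37.68| = 0.2800
hysteresis = max(diffs) = 1.4370

1.4370


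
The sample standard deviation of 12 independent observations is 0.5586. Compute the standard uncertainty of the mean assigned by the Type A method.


u_A = s / sqrt(n)
u_A = 0.5586 / sqrt(12)
u_A = 0.5586 / 3.4641016
u_A = 0.1613

0.1613


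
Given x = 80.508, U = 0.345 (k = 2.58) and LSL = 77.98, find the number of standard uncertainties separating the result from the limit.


u = U / k = 0.345 / 2.58 = 0.13372093
margin = |LSL - x| = |77.98 - 80.508| = 2.528
z = margin / u = 2.528 / 0.13372093
z = 18.9050

18.9050


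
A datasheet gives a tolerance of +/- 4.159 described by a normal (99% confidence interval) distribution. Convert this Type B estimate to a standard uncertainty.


u_B = half_width / 2.576
u_B = 4.159 / 2.576
u_B = 1.6145

1.6145


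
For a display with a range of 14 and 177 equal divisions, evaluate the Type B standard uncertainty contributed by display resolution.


resolution = range / divisions
resolution = 14 / 177 = 0.079096045
u_res = resolution / (2*sqrt(3))
u_res = 0.079096045 / 3.4641016
u_res = 0.0228

0.0228


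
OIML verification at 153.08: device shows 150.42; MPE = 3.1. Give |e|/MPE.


e = indication - reference = 150.42 - 153.08 = -2.6600
|e| = 2.6600
ratio = |e| / MPE = 2.6600 / 3.1
ratio = 0.8581

0.8581


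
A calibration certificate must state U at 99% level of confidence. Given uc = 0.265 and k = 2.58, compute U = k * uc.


U = k * uc
U = 2.58 * 0.265
U = 0.6837

0.6837


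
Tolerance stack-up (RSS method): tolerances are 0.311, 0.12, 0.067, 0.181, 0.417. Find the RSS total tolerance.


RSS = sqrt(0.311^2 + 0.12^2 + 0.067^2 + 0.181^2 + 0.417^2)
= sqrt(0.32226)
= 0.5677

0.5677


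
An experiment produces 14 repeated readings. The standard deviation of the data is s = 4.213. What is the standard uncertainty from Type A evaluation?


u_A = s / sqrt(n)
u_A = 4.213 / sqrt(14)
u_A = 4.213 / 3.7416574
u_A = 1.1260

1.1260


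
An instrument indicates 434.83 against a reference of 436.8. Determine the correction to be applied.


Correction = standard - reading
= 436.8 - 434.83
= 1.9700

1.9700


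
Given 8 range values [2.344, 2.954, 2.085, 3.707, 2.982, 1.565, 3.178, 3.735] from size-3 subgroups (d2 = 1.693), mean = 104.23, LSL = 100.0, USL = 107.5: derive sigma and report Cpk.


R_bar = (2.344 + 2.954 + 2.085 + 3.707 + 2.982 + 1.565 + 3.178 + 3.735) / 8 = 2.81875
sigma = R_bar / d2 = 2.81875 / 1.693 = 1.6649439
Cp = (USL - LSL)/(6*sigma) = (107.5 - 100.0)/(6*1.6649439) = 0.7508
Cpu = (107.5 - 104.23)/(3*1.6649439) = 0.6547
Cpl = (104.23 - 100.0)/(3*1.6649439) = 0.8469
Cpk = min(Cpu, Cpl) = 0.6547

0.6547


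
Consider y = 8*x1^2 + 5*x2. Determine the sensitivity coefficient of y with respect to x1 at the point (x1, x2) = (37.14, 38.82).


y = 8*x1^2 + 5*x2
dy/dx1 = 2*8*x1
Evaluate at x1 = 37.14: c1 = 16 * 37.14
c1 = 594.2400

594.2400


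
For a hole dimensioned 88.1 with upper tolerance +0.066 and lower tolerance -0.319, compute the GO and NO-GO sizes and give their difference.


GO = nominal - lower_tol (smallest hole = maximum material condition)
GO = 88.1 - 0.319 = 87.781
NO-GO = nominal + upper_tol (largest hole = least material condition)
NO-GO = 88.1 + 0.066 = 88.166
spread = NO-GO - GO = 88.166 - 87.781 = 0.3850

0.3850


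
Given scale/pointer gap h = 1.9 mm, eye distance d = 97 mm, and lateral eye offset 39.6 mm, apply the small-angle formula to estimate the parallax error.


error = h * offset / d
= 1.9 * 39.6 / 97
= 0.7757

0.7757


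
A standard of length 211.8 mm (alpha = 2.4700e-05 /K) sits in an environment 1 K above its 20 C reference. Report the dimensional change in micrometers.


dL = L * alpha * dT
= 211.8 * 2.4700e-05 * 1
= 0.0052315 mm
dL_um = 0.0052315 * 1000 = 5.2315 um

5.2315


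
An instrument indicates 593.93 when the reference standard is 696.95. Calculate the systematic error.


Systematic error = measured - true
= 593.93 - 696.95
= -103.0200

-103.0200


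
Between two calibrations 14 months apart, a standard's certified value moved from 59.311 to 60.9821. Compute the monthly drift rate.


rate = (v2 - v1) / months
= (60.9821 - 59.311) / 14
= 1.6711 / 14
= 0.1194

0.1194


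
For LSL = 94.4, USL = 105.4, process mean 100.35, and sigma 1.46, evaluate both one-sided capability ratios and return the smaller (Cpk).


Cpu = (USL - mean) / (3*sigma) = (105.4 - 100.35) / (3*1.46) = 1.1530
Cpl = (mean - LSL) / (3*sigma) = (100.35 - 94.4) / (3*1.46) = 1.3584
Cpk = min(Cpu, Cpl) = 1.1530

1.1530


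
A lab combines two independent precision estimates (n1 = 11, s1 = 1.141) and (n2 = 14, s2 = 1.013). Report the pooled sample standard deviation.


s_p = sqrt(((n1-1)*s1^2 + (n2-1)*s2^2) / (n1+n2-2))
numerator = (11-1)*1.141^2 + (14-1)*1.013^2 = 13.01881 + 13.340197 = 26.359007
denominator = 11 + 14 - 2 = 23
s_p^2 = 26.359007 / 23 = 1.1460438
s_p = sqrt(1.1460438) = 1.0705

1.0705


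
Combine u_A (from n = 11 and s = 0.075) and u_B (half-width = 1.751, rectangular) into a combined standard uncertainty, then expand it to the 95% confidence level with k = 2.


u_A = s / sqrt(n) = 0.075 / sqrt(11) = 0.022613351
u_B = half_width / sqrt(3) = 1.751 / sqrt(3) = 1.0109403
uc = sqrt(u_A^2 + u_B^2) = sqrt(0.022613351^2 + 1.0109403^2) = 1.0111932
U = k * uc = 2 * 1.0111932
U = 2.0224

2.0224


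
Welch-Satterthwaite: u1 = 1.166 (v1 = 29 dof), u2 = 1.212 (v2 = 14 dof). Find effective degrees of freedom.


uc = sqrt(u1^2 + u2^2) = sqrt(1.166^2 + 1.212^2) = 1.6818145
v_eff = uc^4 / (u1^4/v1 + u2^4/v2)
= 1.6818145^4 / (1.166^4/29 + 1.212^4/14)
= 8.0004123 / 0.21786599
v_eff = 36.7217

36.7217


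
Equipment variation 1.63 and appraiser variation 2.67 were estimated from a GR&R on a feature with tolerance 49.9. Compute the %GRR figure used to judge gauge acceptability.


GRR = sqrt(EV^2 + AV^2) = sqrt(1.63^2 + 2.67^2) = 3.1282263
%GRR = GRR / tol * 100 = 3.1282263 / 49.9 * 100
%GRR = 6.2690

6.2690


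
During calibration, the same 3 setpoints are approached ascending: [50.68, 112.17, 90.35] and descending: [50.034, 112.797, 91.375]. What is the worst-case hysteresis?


|50.68 - 50.034| = 0.6460
|112.17 - 112.797| = 0.6270
|90.35 - 91.375| = 1.0250
hysteresis = max(diffs) = 1.0250

1.0250


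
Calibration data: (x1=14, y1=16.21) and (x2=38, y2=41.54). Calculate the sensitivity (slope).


slope = (y2 - y1) / (x2 - x1)
= (41.54 - 16.21) / (38 - 14)
= 25.3300 / 24
= 1.0554

1.0554


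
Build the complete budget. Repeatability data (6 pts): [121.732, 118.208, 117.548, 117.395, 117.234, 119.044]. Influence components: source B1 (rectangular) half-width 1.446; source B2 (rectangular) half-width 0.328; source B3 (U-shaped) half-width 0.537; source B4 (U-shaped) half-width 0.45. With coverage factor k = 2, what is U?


mean = (121.732 + 118.208 + 117.548 + 117.395 + 117.234 + 119.044) / 6 = 118.5268333
s = sqrt(sum((x - mean)^2)/(n-1)) = 1.7060357
u_A = s / sqrt(n) = 1.7060357 / sqrt(6) = 0.69648616
u_B1 = 1.446 / sqrt(3) = 0.83484849
u_B2 = 0.328 / sqrt(3) = 0.18937089
u_B3 = 0.537 / sqrt(2) = 0.37971634
u_B4 = 0.45 / sqrt(2) = 0.31819805
uc = sqrt(0.69648616^2 + 0.83484849^2 + 0.18937089^2 + 0.37971634^2 + 0.31819805^2) = 1.2096945
U = k * uc = 2 * 1.2096945
U = 2.4194

2.4194


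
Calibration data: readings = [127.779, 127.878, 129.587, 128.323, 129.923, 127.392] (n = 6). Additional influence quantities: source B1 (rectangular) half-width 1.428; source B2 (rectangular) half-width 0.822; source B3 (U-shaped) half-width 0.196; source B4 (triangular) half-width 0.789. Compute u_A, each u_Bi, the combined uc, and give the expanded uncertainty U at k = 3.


mean = (127.779 + 127.878 + 129.587 + 128.323 + 129.923 + 127.392) / 6 = 128.4803333
s = sqrt(sum((x - mean)^2)/(n-1)) = 1.0363296
u_A = s / sqrt(n) = 1.0363296 / sqrt(6) = 0.42307979
u_B1 = 1.428 / sqrt(3) = 0.82445618
u_B2 = 0.822 / sqrt(3) = 0.47458192
u_B3 = 0.196 / sqrt(2) = 0.13859293
u_B4 = 0.789 / sqrt(6) = 0.3221079
uc = sqrt(0.42307979^2 + 0.82445618^2 + 0.47458192^2 + 0.13859293^2 + 0.3221079^2) = 1.0985964
U = k * uc = 3 * 1.0985964
U = 3.2958

3.2958


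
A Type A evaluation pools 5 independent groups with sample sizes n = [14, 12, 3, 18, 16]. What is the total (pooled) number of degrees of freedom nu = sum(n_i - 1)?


nu = sum_i (n_i - 1)
nu = ((14 - 1) + (12 - 1) + (3 - 1) + (18 - 1) + (16 - 1))
nu = 13 + 11 + 2 + 17 + 15
nu = 58

58


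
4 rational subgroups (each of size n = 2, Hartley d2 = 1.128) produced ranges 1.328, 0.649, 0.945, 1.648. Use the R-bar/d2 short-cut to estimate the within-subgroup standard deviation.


R_bar = (1.328 + 0.649 + 0.945 + 1.648) / 4
R_bar = 4.57 / 4 = 1.1425
sigma_hat = R_bar / d2 = 1.1425 / 1.128 = 1.0129

1.0129


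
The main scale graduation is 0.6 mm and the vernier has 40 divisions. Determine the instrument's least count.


LC = MSD / n_div
= 0.6 / 40
= 0.0150

0.0150


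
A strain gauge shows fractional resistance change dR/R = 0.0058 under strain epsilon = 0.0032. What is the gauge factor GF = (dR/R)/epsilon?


GF = (dR/R) / epsilon
= 0.0058 / 0.0032
= 1.8125

1.8125


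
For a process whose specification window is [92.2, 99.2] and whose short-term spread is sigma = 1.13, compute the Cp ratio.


Cp = (USL - LSL) / (6 * sigma)
= (99.2 - 92.2) / (6 * 1.13)
= 7.0000 / 6.7800
= 1.0324

1.0324


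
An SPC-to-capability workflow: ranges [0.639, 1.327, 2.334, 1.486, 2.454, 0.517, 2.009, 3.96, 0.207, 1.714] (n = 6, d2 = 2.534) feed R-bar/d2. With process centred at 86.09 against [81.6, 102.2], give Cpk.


R_bar = (0.639 + 1.327 + 2.334 + 1.486 + 2.454 + 0.517 + 2.009 + 3.96 + 0.207 + 1.714) / 10 = 1.6647
sigma = R_bar / d2 = 1.6647 / 2.534 = 0.65694554
Cp = (USL - LSL)/(6*sigma) = (102.2 - 81.6)/(6*0.65694554) = 5.2262
Cpu = (102.2 - 86.09)/(3*0.65694554) = 8.1742
Cpl = (86.09 - 81.6)/(3*0.65694554) = 2.2782
Cpk = min(Cpu, Cpl) = 2.2782

2.2782


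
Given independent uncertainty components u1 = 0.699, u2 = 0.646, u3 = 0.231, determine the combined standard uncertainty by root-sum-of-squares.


uc = sqrt(0.699^2 + 0.646^2 + 0.231^2)
uc = sqrt(0.959278)
uc = 0.9794

0.9794


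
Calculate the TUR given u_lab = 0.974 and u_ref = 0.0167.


TUR = u_lab / u_ref
= 0.974 / 0.0167
= 58.3234

58.3234


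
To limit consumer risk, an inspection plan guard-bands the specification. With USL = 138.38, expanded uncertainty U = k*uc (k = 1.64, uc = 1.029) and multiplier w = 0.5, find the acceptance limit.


U = k * uc = 1.64 * 1.029 = 1.68756
guard band g = w * U = 0.5 * 1.68756 = 0.84378
AL = USL - g = 138.38 - 0.84378
AL = 137.5362

137.5362


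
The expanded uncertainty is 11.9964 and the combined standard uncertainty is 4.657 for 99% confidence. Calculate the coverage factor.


k = U / uc
k = 11.9964 / 4.657
k = 2.576

2.576


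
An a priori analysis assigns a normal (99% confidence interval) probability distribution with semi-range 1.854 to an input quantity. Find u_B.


u_B = half_width / 2.576
u_B = 1.854 / 2.576
u_B = 0.7197

0.7197


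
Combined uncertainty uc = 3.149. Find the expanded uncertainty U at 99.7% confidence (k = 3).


U = k * uc
U = 3 * 3.149
U = 9.4470

9.4470


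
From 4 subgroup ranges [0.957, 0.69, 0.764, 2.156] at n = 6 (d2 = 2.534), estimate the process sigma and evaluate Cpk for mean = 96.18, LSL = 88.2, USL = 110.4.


R_bar = (0.957 + 0.69 + 0.764 + 2.156) / 4 = 1.14175
sigma = R_bar / d2 = 1.14175 / 2.534 = 0.45057222
Cp = (USL - LSL)/(6*sigma) = (110.4 - 88.2)/(6*0.45057222) = 8.2118
Cpu = (110.4 - 96.18)/(3*0.45057222) = 10.5200
Cpl = (96.18 - 88.2)/(3*0.45057222) = 5.9036
Cpk = min(Cpu, Cpl) = 5.9036

5.9036


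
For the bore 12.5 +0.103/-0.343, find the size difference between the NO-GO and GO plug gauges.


GO = nominal - lower_tol (smallest hole = maximum material condition)
GO = 12.5 - 0.343 = 12.157
NO-GO = nominal + upper_tol (largest hole = least material condition)
NO-GO = 12.5 + 0.103 = 12.603
spread = NO-GO - GO = 12.603 - 12.157 = 0.4460

0.4460


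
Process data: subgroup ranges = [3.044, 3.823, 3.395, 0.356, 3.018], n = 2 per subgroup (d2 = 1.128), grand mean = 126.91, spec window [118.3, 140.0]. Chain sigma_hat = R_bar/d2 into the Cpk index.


R_bar = (3.044 + 3.823 + 3.395 + 0.356 + 3.018) / 5 = 2.7272
sigma = R_bar / d2 = 2.7272 / 1.128 = 2.4177305
Cp = (USL - LSL)/(6*sigma) = (140.0 - 118.3)/(6*2.4177305) = 1.4959
Cpu = (140.0 - 126.91)/(3*2.4177305) = 1.8047
Cpl = (126.91 - 118.3)/(3*2.4177305) = 1.1871
Cpk = min(Cpu, Cpl) = 1.1871

1.1871


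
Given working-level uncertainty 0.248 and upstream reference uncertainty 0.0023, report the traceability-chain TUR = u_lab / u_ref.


TUR = u_lab / u_ref
= 0.248 / 0.0023
= 107.8261

107.8261


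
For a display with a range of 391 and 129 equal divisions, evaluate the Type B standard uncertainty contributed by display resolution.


resolution = range / divisions
resolution = 391 / 129 = 3.0310078
u_res = resolution / (2*sqrt(3))
u_res = 3.0310078 / 3.4641016
u_res = 0.8750

0.8750


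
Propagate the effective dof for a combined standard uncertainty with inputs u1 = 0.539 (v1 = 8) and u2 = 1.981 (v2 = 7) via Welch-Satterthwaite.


uc = sqrt(u1^2 + u2^2) = sqrt(0.539^2 + 1.981^2) = 2.0530178
v_eff = uc^4 / (u1^4/v1 + u2^4/v2)
= 2.0530178^4 / (0.539^4/8 + 1.981^4/7)
= 17.765231 / 2.2106373
v_eff = 8.0362

8.0362


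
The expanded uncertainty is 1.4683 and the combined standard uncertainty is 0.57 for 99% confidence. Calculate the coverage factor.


k = U / uc
k = 1.4683 / 0.57
k = 2.576

2.576


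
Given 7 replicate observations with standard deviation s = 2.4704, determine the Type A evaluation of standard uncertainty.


u_A = s / sqrt(n)
u_A = 2.4704 / sqrt(7)
u_A = 2.4704 / 2.6457513
u_A = 0.9337

0.9337


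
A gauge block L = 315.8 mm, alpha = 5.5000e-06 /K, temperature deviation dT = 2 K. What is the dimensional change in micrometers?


dL = L * alpha * dT
= 315.8 * 5.5000e-06 * 2
= 0.0034738 mm
dL_um = 0.0034738 * 1000 = 3.4738 um

3.4738
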